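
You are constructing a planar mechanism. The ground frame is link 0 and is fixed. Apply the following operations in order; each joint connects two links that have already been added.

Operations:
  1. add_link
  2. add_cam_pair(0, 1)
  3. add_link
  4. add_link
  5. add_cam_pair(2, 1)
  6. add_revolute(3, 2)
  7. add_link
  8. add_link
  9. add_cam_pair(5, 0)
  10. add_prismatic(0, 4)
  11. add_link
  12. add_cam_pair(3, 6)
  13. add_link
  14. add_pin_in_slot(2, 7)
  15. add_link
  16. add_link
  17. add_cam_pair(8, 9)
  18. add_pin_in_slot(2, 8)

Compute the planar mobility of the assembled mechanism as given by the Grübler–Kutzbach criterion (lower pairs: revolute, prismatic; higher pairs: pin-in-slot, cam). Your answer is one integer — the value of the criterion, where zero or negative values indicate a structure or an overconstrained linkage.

M = 16

ground; <1,0,0>
#1 <2,0,0>
C:0↔1 J2 <2,0,1>
#2 <3,0,1>
#3 <4,0,1>
C:2↔1 J2 <4,0,2>
R:3↔2 J1 <4,1,2>
#4 <5,1,2>
#5 <6,1,2>
C:5↔0 J2 <6,1,3>
P:0↔4 J1 <6,2,3>
#6 <7,2,3>
C:3↔6 J2 <7,2,4>
#7 <8,2,4>
PS:2↔7 J2 <8,2,5>
#8 <9,2,5>
#9 <10,2,5>
C:8↔9 J2 <10,2,6>
PS:2↔8 J2 <10,2,7>
3×9 − 2×2 − 1×7 = 16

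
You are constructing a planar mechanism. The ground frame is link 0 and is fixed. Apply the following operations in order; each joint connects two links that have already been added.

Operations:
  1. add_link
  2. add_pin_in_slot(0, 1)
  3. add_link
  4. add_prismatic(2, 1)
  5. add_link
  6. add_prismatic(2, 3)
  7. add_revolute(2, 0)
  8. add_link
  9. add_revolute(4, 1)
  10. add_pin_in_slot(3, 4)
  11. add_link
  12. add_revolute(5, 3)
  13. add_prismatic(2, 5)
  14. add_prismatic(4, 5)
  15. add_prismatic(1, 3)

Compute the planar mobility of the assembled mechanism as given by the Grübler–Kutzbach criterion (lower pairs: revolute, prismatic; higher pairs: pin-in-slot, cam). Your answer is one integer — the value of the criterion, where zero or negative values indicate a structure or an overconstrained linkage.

M = -3

link 0 = ground. State L|J1|J2 = 1|0|0
+link1  2|0|0
PS(0,1) f=2→J2  2|0|1
+link2  3|0|1
P(2,1) f=1→J1  3|1|1
+link3  4|1|1
P(2,3) f=1→J1  4|2|1
R(2,0) f=1→J1  4|3|1
+link4  5|3|1
R(4,1) f=1→J1  5|4|1
PS(3,4) f=2→J2  5|4|2
+link5  6|4|2
R(5,3) f=1→J1  6|5|2
P(2,5) f=1→J1  6|6|2
P(4,5) f=1→J1  6|7|2
P(1,3) f=1→J1  6|8|2
M = 3(6−1)−2·8−2 = 15−16−2 = -3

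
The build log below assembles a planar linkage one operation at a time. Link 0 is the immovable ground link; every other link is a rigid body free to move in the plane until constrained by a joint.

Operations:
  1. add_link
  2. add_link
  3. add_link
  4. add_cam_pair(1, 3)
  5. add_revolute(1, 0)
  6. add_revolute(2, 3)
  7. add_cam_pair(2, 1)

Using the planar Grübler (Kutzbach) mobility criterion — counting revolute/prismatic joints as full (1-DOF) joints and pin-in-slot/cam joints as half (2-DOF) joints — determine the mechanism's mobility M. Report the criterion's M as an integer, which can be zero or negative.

M = 3

ground; <1,0,0>
#1 <2,0,0>
#2 <3,0,0>
#3 <4,0,0>
C:1↔3 J2 <4,0,1>
R:1↔0 J1 <4,1,1>
R:2↔3 J1 <4,2,1>
C:2↔1 J2 <4,2,2>
3×3 − 2×2 − 1×2 = 3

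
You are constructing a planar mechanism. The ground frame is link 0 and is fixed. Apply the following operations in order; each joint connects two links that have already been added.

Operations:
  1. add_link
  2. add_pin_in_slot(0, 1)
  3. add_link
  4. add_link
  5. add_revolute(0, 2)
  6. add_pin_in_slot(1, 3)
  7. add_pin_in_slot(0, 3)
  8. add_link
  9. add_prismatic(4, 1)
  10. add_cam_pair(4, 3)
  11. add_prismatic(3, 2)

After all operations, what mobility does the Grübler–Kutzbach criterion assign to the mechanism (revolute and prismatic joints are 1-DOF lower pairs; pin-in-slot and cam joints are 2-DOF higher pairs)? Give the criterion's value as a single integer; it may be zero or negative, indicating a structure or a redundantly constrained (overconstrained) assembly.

link 0 = ground. State L|J1|J2 = 1|0|0
+link1  2|0|0
PS(0,1) f=2→J2  2|0|1
+link2  3|0|1
+link3  4|0|1
R(0,2) f=1→J1  4|1|1
PS(1,3) f=2→J2  4|1|2
PS(0,3) f=2→J2  4|1|3
+link4  5|1|3
P(4,1) f=1→J1  5|2|3
C(4,3) f=2→J2  5|2|4
P(3,2) f=1→J1  5|3|4
M = 3(5−1)−2·3−4 = 12−6−4 = 2

M = 2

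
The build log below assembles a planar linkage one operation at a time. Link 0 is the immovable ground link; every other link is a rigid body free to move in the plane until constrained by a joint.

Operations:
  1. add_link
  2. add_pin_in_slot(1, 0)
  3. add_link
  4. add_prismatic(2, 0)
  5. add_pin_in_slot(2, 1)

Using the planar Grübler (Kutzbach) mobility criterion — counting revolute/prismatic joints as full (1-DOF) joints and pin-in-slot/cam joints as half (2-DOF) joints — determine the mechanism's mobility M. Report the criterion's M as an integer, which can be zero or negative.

M = 2

ground; <1,0,0>
#1 <2,0,0>
PS:1↔0 J2 <2,0,1>
#2 <3,0,1>
P:2↔0 J1 <3,1,1>
PS:2↔1 J2 <3,1,2>
3×2 − 2×1 − 1×2 = 2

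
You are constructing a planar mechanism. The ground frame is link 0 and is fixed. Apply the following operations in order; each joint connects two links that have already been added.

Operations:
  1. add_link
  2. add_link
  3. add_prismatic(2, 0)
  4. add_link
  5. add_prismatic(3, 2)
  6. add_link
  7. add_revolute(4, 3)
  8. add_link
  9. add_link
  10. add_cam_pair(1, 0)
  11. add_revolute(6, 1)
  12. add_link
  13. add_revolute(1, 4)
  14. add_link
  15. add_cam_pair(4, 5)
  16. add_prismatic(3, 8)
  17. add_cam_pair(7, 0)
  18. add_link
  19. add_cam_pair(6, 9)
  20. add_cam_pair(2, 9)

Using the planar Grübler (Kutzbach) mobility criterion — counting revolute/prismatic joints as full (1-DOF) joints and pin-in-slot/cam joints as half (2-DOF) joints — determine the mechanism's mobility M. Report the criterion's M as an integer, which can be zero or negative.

link 0 = ground. State L|J1|J2 = 1|0|0
+link1  2|0|0
+link2  3|0|0
P(2,0) f=1→J1  3|1|0
+link3  4|1|0
P(3,2) f=1→J1  4|2|0
+link4  5|2|0
R(4,3) f=1→J1  5|3|0
+link5  6|3|0
+link6  7|3|0
C(1,0) f=2→J2  7|3|1
R(6,1) f=1→J1  7|4|1
+link7  8|4|1
R(1,4) f=1→J1  8|5|1
+link8  9|5|1
C(4,5) f=2→J2  9|5|2
P(3,8) f=1→J1  9|6|2
C(7,0) f=2→J2  9|6|3
+link9  10|6|3
C(6,9) f=2→J2  10|6|4
C(2,9) f=2→J2  10|6|5
M = 3(10−1)−2·6−5 = 27−12−5 = 10

M = 10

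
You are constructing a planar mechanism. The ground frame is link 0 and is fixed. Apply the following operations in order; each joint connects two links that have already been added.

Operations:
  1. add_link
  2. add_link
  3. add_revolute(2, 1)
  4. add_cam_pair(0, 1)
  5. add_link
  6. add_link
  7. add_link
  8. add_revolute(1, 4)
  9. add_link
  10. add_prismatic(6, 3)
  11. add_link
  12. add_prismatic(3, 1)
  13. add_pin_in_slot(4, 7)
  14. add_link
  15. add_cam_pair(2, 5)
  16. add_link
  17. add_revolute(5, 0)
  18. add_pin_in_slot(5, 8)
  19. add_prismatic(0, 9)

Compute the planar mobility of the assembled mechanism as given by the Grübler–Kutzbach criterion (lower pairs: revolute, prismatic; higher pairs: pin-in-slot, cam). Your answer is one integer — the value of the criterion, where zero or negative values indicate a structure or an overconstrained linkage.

[1;0;0] (link 0 is ground)
L+ [2;0;0]
L+ [3;0;0]
R(2,1)∈J1 [3;1;0]
C(0,1)∈J2 [3;1;1]
L+ [4;1;1]
L+ [5;1;1]
L+ [6;1;1]
R(1,4)∈J1 [6;2;1]
L+ [7;2;1]
P(6,3)∈J1 [7;3;1]
L+ [8;3;1]
P(3,1)∈J1 [8;4;1]
PS(4,7)∈J2 [8;4;2]
L+ [9;4;2]
C(2,5)∈J2 [9;4;3]
L+ [10;4;3]
R(5,0)∈J1 [10;5;3]
PS(5,8)∈J2 [10;5;4]
P(0,9)∈J1 [10;6;4]
mobility = 27 − 12 − 4 = 11

M = 11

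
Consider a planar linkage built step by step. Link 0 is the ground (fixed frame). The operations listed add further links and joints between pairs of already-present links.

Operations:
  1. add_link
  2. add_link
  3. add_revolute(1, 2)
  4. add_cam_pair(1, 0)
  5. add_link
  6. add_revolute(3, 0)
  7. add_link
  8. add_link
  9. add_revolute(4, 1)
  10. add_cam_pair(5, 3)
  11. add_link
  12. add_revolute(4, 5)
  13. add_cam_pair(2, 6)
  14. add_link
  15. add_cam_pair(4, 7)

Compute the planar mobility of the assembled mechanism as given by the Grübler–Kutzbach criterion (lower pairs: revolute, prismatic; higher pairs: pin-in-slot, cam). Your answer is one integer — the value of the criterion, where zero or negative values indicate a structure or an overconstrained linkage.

link 0 = ground. State L|J1|J2 = 1|0|0
+link1  2|0|0
+link2  3|0|0
R(1,2) f=1→J1  3|1|0
C(1,0) f=2→J2  3|1|1
+link3  4|1|1
R(3,0) f=1→J1  4|2|1
+link4  5|2|1
+link5  6|2|1
R(4,1) f=1→J1  6|3|1
C(5,3) f=2→J2  6|3|2
+link6  7|3|2
R(4,5) f=1→J1  7|4|2
C(2,6) f=2→J2  7|4|3
+link7  8|4|3
C(4,7) f=2→J2  8|4|4
M = 3(8−1)−2·4−4 = 21−8−4 = 9

M = 9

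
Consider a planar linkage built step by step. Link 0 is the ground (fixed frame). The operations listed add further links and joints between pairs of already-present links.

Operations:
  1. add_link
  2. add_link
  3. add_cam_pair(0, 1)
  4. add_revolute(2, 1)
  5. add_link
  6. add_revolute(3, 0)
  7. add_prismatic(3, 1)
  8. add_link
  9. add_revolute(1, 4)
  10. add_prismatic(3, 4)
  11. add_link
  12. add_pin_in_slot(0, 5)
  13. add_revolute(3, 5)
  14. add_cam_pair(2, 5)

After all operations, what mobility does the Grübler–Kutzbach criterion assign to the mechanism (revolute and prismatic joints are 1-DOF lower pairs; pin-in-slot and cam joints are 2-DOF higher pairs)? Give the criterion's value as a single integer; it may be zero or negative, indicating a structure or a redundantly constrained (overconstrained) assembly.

(L,J1,J2)=(1,0,0); link0 fixed
link1: (2,0,0)
link2: (3,0,0)
C 0-1 [J2]: (3,0,1)
R 2-1 [J1]: (3,1,1)
link3: (4,1,1)
R 3-0 [J1]: (4,2,1)
P 3-1 [J1]: (4,3,1)
link4: (5,3,1)
R 1-4 [J1]: (5,4,1)
P 3-4 [J1]: (5,5,1)
link5: (6,5,1)
PS 0-5 [J2]: (6,5,2)
R 3-5 [J1]: (6,6,2)
C 2-5 [J2]: (6,6,3)
Grübler: 3·5 − 2·6 − 3 = 0

M = 0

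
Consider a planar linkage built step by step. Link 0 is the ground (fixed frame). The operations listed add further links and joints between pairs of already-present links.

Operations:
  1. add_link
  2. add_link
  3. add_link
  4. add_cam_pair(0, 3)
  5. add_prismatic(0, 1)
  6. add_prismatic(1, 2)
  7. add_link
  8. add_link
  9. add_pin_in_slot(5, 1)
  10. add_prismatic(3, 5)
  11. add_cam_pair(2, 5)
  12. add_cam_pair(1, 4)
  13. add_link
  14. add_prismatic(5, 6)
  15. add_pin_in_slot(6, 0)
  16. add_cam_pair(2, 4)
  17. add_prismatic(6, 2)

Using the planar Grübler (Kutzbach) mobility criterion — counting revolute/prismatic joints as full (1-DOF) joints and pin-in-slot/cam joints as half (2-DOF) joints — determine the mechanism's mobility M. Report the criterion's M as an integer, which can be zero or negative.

L=1 J1=0 J2=0
add link → L=2 J1=0 J2=0
add link → L=3 J1=0 J2=0
add link → L=4 J1=0 J2=0
C@0,3 dof=2 J2 → L=4 J1=0 J2=1
P@0,1 dof=1 J1 → L=4 J1=1 J2=1
P@1,2 dof=1 J1 → L=4 J1=2 J2=1
add link → L=5 J1=2 J2=1
add link → L=6 J1=2 J2=1
PS@5,1 dof=2 J2 → L=6 J1=2 J2=2
P@3,5 dof=1 J1 → L=6 J1=3 J2=2
C@2,5 dof=2 J2 → L=6 J1=3 J2=3
C@1,4 dof=2 J2 → L=6 J1=3 J2=4
add link → L=7 J1=3 J2=4
P@5,6 dof=1 J1 → L=7 J1=4 J2=4
PS@6,0 dof=2 J2 → L=7 J1=4 J2=5
C@2,4 dof=2 J2 → L=7 J1=4 J2=6
P@6,2 dof=1 J1 → L=7 J1=5 J2=6
M=3(L−1)−2J1−J2=3·6−2·5−6=2

M = 2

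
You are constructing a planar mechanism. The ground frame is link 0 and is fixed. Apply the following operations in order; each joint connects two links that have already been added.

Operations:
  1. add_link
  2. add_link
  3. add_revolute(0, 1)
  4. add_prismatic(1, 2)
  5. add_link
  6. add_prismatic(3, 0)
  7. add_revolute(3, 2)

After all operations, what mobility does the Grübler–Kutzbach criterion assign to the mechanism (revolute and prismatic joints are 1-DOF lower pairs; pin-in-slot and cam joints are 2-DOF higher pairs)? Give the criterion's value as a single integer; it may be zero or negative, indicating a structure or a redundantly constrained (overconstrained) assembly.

M = 1

link 0 = ground. State L|J1|J2 = 1|0|0
+link1  2|0|0
+link2  3|0|0
R(0,1) f=1→J1  3|1|0
P(1,2) f=1→J1  3|2|0
+link3  4|2|0
P(3,0) f=1→J1  4|3|0
R(3,2) f=1→J1  4|4|0
M = 3(4−1)−2·4−0 = 9−8−0 = 1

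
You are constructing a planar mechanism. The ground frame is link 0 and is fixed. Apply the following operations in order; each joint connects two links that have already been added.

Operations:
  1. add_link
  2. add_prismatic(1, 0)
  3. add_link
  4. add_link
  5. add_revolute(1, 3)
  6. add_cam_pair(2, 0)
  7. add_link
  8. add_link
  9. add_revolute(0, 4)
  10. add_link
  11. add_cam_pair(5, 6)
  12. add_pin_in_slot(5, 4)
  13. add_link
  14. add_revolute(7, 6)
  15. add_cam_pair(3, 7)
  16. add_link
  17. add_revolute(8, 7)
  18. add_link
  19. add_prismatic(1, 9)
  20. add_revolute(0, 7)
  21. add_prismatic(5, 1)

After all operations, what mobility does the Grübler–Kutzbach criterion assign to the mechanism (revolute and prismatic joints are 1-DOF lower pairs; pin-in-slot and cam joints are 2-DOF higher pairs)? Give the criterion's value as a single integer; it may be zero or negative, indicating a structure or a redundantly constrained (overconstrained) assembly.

link 0 = ground. State L|J1|J2 = 1|0|0
+link1  2|0|0
P(1,0) f=1→J1  2|1|0
+link2  3|1|0
+link3  4|1|0
R(1,3) f=1→J1  4|2|0
C(2,0) f=2→J2  4|2|1
+link4  5|2|1
+link5  6|2|1
R(0,4) f=1→J1  6|3|1
+link6  7|3|1
C(5,6) f=2→J2  7|3|2
PS(5,4) f=2→J2  7|3|3
+link7  8|3|3
R(7,6) f=1→J1  8|4|3
C(3,7) f=2→J2  8|4|4
+link8  9|4|4
R(8,7) f=1→J1  9|5|4
+link9  10|5|4
P(1,9) f=1→J1  10|6|4
R(0,7) f=1→J1  10|7|4
P(5,1) f=1→J1  10|8|4
M = 3(10−1)−2·8−4 = 27−16−4 = 7

M = 7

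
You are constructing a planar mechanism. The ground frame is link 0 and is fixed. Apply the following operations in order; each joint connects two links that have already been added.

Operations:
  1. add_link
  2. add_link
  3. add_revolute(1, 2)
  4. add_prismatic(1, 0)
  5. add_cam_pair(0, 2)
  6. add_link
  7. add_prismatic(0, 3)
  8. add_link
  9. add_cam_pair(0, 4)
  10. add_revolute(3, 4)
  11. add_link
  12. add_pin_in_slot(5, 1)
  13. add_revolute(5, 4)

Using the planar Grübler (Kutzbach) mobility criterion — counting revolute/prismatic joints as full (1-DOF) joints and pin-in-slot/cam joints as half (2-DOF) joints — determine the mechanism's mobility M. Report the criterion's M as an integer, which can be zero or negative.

M = 2

ground; <1,0,0>
#1 <2,0,0>
#2 <3,0,0>
R:1↔2 J1 <3,1,0>
P:1↔0 J1 <3,2,0>
C:0↔2 J2 <3,2,1>
#3 <4,2,1>
P:0↔3 J1 <4,3,1>
#4 <5,3,1>
C:0↔4 J2 <5,3,2>
R:3↔4 J1 <5,4,2>
#5 <6,4,2>
PS:5↔1 J2 <6,4,3>
R:5↔4 J1 <6,5,3>
3×5 − 2×5 − 1×3 = 2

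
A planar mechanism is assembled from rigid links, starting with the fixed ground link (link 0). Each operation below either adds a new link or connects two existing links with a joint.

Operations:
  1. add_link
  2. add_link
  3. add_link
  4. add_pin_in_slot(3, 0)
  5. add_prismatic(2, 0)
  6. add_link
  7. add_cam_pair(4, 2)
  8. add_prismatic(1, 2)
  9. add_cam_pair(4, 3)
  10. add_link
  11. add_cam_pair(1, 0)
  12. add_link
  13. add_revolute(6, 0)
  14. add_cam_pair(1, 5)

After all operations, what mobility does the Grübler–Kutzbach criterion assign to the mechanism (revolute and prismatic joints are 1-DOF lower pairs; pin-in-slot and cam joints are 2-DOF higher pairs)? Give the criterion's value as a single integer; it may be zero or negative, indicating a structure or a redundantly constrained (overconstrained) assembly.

link 0 = ground. State L|J1|J2 = 1|0|0
+link1  2|0|0
+link2  3|0|0
+link3  4|0|0
PS(3,0) f=2→J2  4|0|1
P(2,0) f=1→J1  4|1|1
+link4  5|1|1
C(4,2) f=2→J2  5|1|2
P(1,2) f=1→J1  5|2|2
C(4,3) f=2→J2  5|2|3
+link5  6|2|3
C(1,0) f=2→J2  6|2|4
+link6  7|2|4
R(6,0) f=1→J1  7|3|4
C(1,5) f=2→J2  7|3|5
M = 3(7−1)−2·3−5 = 18−6−5 = 7

M = 7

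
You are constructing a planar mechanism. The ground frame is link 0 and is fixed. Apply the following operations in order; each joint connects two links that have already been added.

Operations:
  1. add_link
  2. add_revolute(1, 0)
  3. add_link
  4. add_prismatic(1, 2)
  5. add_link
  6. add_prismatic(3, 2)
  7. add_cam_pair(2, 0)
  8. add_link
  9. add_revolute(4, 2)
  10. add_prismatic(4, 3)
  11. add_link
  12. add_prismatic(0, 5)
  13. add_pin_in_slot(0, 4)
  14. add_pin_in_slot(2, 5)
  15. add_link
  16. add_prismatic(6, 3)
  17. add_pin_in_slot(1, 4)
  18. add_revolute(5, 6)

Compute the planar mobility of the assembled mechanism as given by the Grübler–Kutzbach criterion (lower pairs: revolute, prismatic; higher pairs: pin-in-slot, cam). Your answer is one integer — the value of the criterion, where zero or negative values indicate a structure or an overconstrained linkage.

M = -2

link 0 = ground. State L|J1|J2 = 1|0|0
+link1  2|0|0
R(1,0) f=1→J1  2|1|0
+link2  3|1|0
P(1,2) f=1→J1  3|2|0
+link3  4|2|0
P(3,2) f=1→J1  4|3|0
C(2,0) f=2→J2  4|3|1
+link4  5|3|1
R(4,2) f=1→J1  5|4|1
P(4,3) f=1→J1  5|5|1
+link5  6|5|1
P(0,5) f=1→J1  6|6|1
PS(0,4) f=2→J2  6|6|2
PS(2,5) f=2→J2  6|6|3
+link6  7|6|3
P(6,3) f=1→J1  7|7|3
PS(1,4) f=2→J2  7|7|4
R(5,6) f=1→J1  7|8|4
M = 3(7−1)−2·8−4 = 18−16−4 = -2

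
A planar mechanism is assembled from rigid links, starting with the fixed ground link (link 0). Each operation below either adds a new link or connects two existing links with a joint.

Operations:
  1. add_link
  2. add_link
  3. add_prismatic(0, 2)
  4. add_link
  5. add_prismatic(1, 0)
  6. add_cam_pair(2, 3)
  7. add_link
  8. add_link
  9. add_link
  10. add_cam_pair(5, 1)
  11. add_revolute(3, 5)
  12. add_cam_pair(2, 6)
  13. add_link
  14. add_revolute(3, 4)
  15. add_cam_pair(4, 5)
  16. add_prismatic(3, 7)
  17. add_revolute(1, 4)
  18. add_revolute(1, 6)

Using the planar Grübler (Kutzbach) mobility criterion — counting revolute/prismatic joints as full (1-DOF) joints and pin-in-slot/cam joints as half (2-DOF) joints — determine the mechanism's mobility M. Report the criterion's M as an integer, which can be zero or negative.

(L,J1,J2)=(1,0,0); link0 fixed
link1: (2,0,0)
link2: (3,0,0)
P 0-2 [J1]: (3,1,0)
link3: (4,1,0)
P 1-0 [J1]: (4,2,0)
C 2-3 [J2]: (4,2,1)
link4: (5,2,1)
link5: (6,2,1)
link6: (7,2,1)
C 5-1 [J2]: (7,2,2)
R 3-5 [J1]: (7,3,2)
C 2-6 [J2]: (7,3,3)
link7: (8,3,3)
R 3-4 [J1]: (8,4,3)
C 4-5 [J2]: (8,4,4)
P 3-7 [J1]: (8,5,4)
R 1-4 [J1]: (8,6,4)
R 1-6 [J1]: (8,7,4)
Grübler: 3·7 − 2·7 − 4 = 3

M = 3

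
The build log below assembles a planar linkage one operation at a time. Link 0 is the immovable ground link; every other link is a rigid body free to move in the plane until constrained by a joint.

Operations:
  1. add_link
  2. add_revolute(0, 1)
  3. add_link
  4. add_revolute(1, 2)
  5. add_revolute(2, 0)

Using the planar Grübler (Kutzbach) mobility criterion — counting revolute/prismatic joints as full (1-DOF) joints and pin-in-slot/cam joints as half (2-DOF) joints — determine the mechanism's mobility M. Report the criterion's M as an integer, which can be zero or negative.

M = 0

[1;0;0] (link 0 is ground)
L+ [2;0;0]
R(0,1)∈J1 [2;1;0]
L+ [3;1;0]
R(1,2)∈J1 [3;2;0]
R(2,0)∈J1 [3;3;0]
mobility = 6 − 6 − 0 = 0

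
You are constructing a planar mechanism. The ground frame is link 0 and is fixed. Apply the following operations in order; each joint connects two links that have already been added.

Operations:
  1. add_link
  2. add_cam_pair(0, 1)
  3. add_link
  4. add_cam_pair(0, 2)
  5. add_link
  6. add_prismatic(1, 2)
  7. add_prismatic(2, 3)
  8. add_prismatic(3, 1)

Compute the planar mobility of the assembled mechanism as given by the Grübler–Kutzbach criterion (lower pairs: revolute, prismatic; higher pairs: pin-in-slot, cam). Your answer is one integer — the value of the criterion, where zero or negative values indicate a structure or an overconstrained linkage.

L=1 J1=0 J2=0
add link → L=2 J1=0 J2=0
C@0,1 dof=2 J2 → L=2 J1=0 J2=1
add link → L=3 J1=0 J2=1
C@0,2 dof=2 J2 → L=3 J1=0 J2=2
add link → L=4 J1=0 J2=2
P@1,2 dof=1 J1 → L=4 J1=1 J2=2
P@2,3 dof=1 J1 → L=4 J1=2 J2=2
P@3,1 dof=1 J1 → L=4 J1=3 J2=2
M=3(L−1)−2J1−J2=3·3−2·3−2=1

M = 1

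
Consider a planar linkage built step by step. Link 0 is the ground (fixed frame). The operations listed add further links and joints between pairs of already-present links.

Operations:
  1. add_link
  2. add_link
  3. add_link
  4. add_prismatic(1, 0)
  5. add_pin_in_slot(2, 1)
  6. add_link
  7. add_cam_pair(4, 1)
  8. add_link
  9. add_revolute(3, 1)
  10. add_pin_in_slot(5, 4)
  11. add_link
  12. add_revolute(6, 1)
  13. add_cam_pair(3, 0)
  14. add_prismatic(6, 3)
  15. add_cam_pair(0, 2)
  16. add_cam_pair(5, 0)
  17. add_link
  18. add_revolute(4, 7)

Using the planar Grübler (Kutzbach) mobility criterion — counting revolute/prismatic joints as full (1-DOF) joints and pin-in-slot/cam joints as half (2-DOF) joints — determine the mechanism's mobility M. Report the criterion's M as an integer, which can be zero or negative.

M = 5

link 0 = ground. State L|J1|J2 = 1|0|0
+link1  2|0|0
+link2  3|0|0
+link3  4|0|0
P(1,0) f=1→J1  4|1|0
PS(2,1) f=2→J2  4|1|1
+link4  5|1|1
C(4,1) f=2→J2  5|1|2
+link5  6|1|2
R(3,1) f=1→J1  6|2|2
PS(5,4) f=2→J2  6|2|3
+link6  7|2|3
R(6,1) f=1→J1  7|3|3
C(3,0) f=2→J2  7|3|4
P(6,3) f=1→J1  7|4|4
C(0,2) f=2→J2  7|4|5
C(5,0) f=2→J2  7|4|6
+link7  8|4|6
R(4,7) f=1→J1  8|5|6
M = 3(8−1)−2·5−6 = 21−10−6 = 5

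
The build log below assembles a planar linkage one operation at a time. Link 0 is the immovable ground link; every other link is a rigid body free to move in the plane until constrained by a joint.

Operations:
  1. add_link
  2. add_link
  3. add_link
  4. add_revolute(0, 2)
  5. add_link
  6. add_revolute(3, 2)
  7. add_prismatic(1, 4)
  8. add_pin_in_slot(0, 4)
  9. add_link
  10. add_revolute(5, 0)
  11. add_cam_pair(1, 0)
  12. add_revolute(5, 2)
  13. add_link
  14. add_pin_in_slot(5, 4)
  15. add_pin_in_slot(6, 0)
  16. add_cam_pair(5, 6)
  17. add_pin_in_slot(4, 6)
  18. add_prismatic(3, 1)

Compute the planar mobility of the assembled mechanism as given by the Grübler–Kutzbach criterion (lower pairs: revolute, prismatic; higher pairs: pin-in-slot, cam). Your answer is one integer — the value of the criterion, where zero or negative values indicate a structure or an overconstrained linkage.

M = 0

L=1 J1=0 J2=0
add link → L=2 J1=0 J2=0
add link → L=3 J1=0 J2=0
add link → L=4 J1=0 J2=0
R@0,2 dof=1 J1 → L=4 J1=1 J2=0
add link → L=5 J1=1 J2=0
R@3,2 dof=1 J1 → L=5 J1=2 J2=0
P@1,4 dof=1 J1 → L=5 J1=3 J2=0
PS@0,4 dof=2 J2 → L=5 J1=3 J2=1
add link → L=6 J1=3 J2=1
R@5,0 dof=1 J1 → L=6 J1=4 J2=1
C@1,0 dof=2 J2 → L=6 J1=4 J2=2
R@5,2 dof=1 J1 → L=6 J1=5 J2=2
add link → L=7 J1=5 J2=2
PS@5,4 dof=2 J2 → L=7 J1=5 J2=3
PS@6,0 dof=2 J2 → L=7 J1=5 J2=4
C@5,6 dof=2 J2 → L=7 J1=5 J2=5
PS@4,6 dof=2 J2 → L=7 J1=5 J2=6
P@3,1 dof=1 J1 → L=7 J1=6 J2=6
M=3(L−1)−2J1−J2=3·6−2·6−6=0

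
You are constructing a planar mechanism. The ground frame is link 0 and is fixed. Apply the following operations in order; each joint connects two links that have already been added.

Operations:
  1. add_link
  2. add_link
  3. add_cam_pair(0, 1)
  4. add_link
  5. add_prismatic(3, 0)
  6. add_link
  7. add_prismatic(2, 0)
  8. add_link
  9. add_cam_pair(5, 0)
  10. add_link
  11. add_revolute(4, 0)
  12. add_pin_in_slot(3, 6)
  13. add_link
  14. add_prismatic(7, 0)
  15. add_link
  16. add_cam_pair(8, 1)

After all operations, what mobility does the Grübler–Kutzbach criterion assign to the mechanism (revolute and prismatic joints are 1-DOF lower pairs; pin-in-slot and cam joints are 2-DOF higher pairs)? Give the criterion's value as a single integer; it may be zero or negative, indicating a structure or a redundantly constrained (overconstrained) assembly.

(L,J1,J2)=(1,0,0); link0 fixed
link1: (2,0,0)
link2: (3,0,0)
C 0-1 [J2]: (3,0,1)
link3: (4,0,1)
P 3-0 [J1]: (4,1,1)
link4: (5,1,1)
P 2-0 [J1]: (5,2,1)
link5: (6,2,1)
C 5-0 [J2]: (6,2,2)
link6: (7,2,2)
R 4-0 [J1]: (7,3,2)
PS 3-6 [J2]: (7,3,3)
link7: (8,3,3)
P 7-0 [J1]: (8,4,3)
link8: (9,4,3)
C 8-1 [J2]: (9,4,4)
Grübler: 3·8 − 2·4 − 4 = 12

M = 12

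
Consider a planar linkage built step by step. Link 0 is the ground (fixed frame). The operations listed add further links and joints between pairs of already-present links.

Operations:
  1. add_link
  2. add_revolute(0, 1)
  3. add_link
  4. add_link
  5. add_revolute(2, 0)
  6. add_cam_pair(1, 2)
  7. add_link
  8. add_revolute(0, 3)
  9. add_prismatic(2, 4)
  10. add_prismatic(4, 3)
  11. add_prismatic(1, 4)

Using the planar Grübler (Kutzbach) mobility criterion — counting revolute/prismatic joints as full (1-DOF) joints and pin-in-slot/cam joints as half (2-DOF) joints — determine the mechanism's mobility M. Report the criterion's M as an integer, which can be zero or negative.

L=1 J1=0 J2=0
add link → L=2 J1=0 J2=0
R@0,1 dof=1 J1 → L=2 J1=1 J2=0
add link → L=3 J1=1 J2=0
add link → L=4 J1=1 J2=0
R@2,0 dof=1 J1 → L=4 J1=2 J2=0
C@1,2 dof=2 J2 → L=4 J1=2 J2=1
add link → L=5 J1=2 J2=1
R@0,3 dof=1 J1 → L=5 J1=3 J2=1
P@2,4 dof=1 J1 → L=5 J1=4 J2=1
P@4,3 dof=1 J1 → L=5 J1=5 J2=1
P@1,4 dof=1 J1 → L=5 J1=6 J2=1
M=3(L−1)−2J1−J2=3·4−2·6−1=-1

M = -1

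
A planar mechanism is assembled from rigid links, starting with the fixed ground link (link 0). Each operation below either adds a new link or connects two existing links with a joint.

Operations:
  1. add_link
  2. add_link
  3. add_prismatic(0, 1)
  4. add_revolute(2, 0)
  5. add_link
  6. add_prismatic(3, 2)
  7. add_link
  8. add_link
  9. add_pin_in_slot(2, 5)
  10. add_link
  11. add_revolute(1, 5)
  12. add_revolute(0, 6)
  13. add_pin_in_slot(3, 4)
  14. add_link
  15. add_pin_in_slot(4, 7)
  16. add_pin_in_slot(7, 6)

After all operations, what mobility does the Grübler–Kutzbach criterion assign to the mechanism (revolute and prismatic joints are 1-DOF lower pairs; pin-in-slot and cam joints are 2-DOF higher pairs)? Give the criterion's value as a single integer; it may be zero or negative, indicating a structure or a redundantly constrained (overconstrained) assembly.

M = 7

[1;0;0] (link 0 is ground)
L+ [2;0;0]
L+ [3;0;0]
P(0,1)∈J1 [3;1;0]
R(2,0)∈J1 [3;2;0]
L+ [4;2;0]
P(3,2)∈J1 [4;3;0]
L+ [5;3;0]
L+ [6;3;0]
PS(2,5)∈J2 [6;3;1]
L+ [7;3;1]
R(1,5)∈J1 [7;4;1]
R(0,6)∈J1 [7;5;1]
PS(3,4)∈J2 [7;5;2]
L+ [8;5;2]
PS(4,7)∈J2 [8;5;3]
PS(7,6)∈J2 [8;5;4]
mobility = 21 − 10 − 4 = 7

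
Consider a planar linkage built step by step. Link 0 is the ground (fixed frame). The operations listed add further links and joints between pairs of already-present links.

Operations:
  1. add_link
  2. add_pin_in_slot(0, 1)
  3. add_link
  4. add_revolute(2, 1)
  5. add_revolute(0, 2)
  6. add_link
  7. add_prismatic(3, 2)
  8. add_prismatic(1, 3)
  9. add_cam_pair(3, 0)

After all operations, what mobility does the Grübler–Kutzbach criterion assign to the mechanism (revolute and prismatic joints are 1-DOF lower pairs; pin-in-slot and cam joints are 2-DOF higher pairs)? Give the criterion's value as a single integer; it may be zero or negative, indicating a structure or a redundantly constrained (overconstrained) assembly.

L=1 J1=0 J2=0
add link → L=2 J1=0 J2=0
PS@0,1 dof=2 J2 → L=2 J1=0 J2=1
add link → L=3 J1=0 J2=1
R@2,1 dof=1 J1 → L=3 J1=1 J2=1
R@0,2 dof=1 J1 → L=3 J1=2 J2=1
add link → L=4 J1=2 J2=1
P@3,2 dof=1 J1 → L=4 J1=3 J2=1
P@1,3 dof=1 J1 → L=4 J1=4 J2=1
C@3,0 dof=2 J2 → L=4 J1=4 J2=2
M=3(L−1)−2J1−J2=3·3−2·4−2=-1

M = -1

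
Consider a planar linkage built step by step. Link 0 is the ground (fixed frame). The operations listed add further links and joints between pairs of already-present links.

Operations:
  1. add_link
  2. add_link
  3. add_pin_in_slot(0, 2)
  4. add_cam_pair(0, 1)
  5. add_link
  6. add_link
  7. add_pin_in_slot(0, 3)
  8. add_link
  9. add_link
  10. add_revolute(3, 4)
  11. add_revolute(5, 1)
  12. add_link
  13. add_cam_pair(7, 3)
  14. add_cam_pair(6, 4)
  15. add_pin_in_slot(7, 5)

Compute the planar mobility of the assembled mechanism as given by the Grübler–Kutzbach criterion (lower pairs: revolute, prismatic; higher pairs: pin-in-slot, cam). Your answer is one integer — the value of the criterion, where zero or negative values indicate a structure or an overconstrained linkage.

M = 11

[1;0;0] (link 0 is ground)
L+ [2;0;0]
L+ [3;0;0]
PS(0,2)∈J2 [3;0;1]
C(0,1)∈J2 [3;0;2]
L+ [4;0;2]
L+ [5;0;2]
PS(0,3)∈J2 [5;0;3]
L+ [6;0;3]
L+ [7;0;3]
R(3,4)∈J1 [7;1;3]
R(5,1)∈J1 [7;2;3]
L+ [8;2;3]
C(7,3)∈J2 [8;2;4]
C(6,4)∈J2 [8;2;5]
PS(7,5)∈J2 [8;2;6]
mobility = 21 − 4 − 6 = 11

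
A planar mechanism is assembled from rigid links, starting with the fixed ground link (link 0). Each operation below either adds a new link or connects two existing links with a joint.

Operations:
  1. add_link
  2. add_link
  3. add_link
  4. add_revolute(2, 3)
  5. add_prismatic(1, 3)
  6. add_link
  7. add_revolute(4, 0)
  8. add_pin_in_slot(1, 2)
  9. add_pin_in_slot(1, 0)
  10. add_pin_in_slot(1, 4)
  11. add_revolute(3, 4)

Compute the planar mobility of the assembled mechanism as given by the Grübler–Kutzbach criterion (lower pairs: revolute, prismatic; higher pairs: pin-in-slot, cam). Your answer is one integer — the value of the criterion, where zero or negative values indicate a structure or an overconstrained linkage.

L=1 J1=0 J2=0
add link → L=2 J1=0 J2=0
add link → L=3 J1=0 J2=0
add link → L=4 J1=0 J2=0
R@2,3 dof=1 J1 → L=4 J1=1 J2=0
P@1,3 dof=1 J1 → L=4 J1=2 J2=0
add link → L=5 J1=2 J2=0
R@4,0 dof=1 J1 → L=5 J1=3 J2=0
PS@1,2 dof=2 J2 → L=5 J1=3 J2=1
PS@1,0 dof=2 J2 → L=5 J1=3 J2=2
PS@1,4 dof=2 J2 → L=5 J1=3 J2=3
R@3,4 dof=1 J1 → L=5 J1=4 J2=3
M=3(L−1)−2J1−J2=3·4−2·4−3=1

M = 1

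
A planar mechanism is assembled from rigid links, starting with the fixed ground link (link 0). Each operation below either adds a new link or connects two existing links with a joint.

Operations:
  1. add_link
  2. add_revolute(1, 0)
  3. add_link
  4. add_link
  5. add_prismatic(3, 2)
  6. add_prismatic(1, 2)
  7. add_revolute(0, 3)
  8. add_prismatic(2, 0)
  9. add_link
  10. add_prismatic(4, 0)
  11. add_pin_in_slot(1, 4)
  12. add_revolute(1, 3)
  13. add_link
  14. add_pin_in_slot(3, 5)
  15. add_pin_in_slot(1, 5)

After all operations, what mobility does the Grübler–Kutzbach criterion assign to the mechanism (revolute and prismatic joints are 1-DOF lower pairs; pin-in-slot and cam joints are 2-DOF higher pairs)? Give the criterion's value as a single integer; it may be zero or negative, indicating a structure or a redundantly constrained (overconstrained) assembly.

ground; <1,0,0>
#1 <2,0,0>
R:1↔0 J1 <2,1,0>
#2 <3,1,0>
#3 <4,1,0>
P:3↔2 J1 <4,2,0>
P:1↔2 J1 <4,3,0>
R:0↔3 J1 <4,4,0>
P:2↔0 J1 <4,5,0>
#4 <5,5,0>
P:4↔0 J1 <5,6,0>
PS:1↔4 J2 <5,6,1>
R:1↔3 J1 <5,7,1>
#5 <6,7,1>
PS:3↔5 J2 <6,7,2>
PS:1↔5 J2 <6,7,3>
3×5 − 2×7 − 1×3 = -2

M = -2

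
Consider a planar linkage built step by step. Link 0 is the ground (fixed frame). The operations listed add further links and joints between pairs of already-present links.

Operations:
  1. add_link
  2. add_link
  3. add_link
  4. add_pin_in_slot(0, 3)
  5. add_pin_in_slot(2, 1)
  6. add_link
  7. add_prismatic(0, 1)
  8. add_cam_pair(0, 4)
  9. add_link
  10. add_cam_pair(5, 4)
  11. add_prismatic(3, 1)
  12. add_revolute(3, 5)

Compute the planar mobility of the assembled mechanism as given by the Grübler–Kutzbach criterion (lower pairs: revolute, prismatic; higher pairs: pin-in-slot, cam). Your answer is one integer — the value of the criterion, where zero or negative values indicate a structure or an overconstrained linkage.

M = 5

ground; <1,0,0>
#1 <2,0,0>
#2 <3,0,0>
#3 <4,0,0>
PS:0↔3 J2 <4,0,1>
PS:2↔1 J2 <4,0,2>
#4 <5,0,2>
P:0↔1 J1 <5,1,2>
C:0↔4 J2 <5,1,3>
#5 <6,1,3>
C:5↔4 J2 <6,1,4>
P:3↔1 J1 <6,2,4>
R:3↔5 J1 <6,3,4>
3×5 − 2×3 − 1×4 = 5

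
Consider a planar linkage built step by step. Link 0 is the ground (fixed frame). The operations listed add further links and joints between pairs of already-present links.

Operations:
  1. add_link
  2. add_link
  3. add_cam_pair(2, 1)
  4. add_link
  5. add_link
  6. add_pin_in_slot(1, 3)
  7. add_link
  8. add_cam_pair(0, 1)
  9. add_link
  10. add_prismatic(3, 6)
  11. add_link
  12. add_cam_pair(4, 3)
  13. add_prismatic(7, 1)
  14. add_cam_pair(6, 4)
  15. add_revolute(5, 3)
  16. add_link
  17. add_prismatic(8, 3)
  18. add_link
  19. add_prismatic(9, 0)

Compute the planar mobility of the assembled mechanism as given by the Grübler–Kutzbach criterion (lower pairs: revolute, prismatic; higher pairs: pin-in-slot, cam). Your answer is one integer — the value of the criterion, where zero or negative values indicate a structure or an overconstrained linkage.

M = 12

[1;0;0] (link 0 is ground)
L+ [2;0;0]
L+ [3;0;0]
C(2,1)∈J2 [3;0;1]
L+ [4;0;1]
L+ [5;0;1]
PS(1,3)∈J2 [5;0;2]
L+ [6;0;2]
C(0,1)∈J2 [6;0;3]
L+ [7;0;3]
P(3,6)∈J1 [7;1;3]
L+ [8;1;3]
C(4,3)∈J2 [8;1;4]
P(7,1)∈J1 [8;2;4]
C(6,4)∈J2 [8;2;5]
R(5,3)∈J1 [8;3;5]
L+ [9;3;5]
P(8,3)∈J1 [9;4;5]
L+ [10;4;5]
P(9,0)∈J1 [10;5;5]
mobility = 27 − 10 − 5 = 12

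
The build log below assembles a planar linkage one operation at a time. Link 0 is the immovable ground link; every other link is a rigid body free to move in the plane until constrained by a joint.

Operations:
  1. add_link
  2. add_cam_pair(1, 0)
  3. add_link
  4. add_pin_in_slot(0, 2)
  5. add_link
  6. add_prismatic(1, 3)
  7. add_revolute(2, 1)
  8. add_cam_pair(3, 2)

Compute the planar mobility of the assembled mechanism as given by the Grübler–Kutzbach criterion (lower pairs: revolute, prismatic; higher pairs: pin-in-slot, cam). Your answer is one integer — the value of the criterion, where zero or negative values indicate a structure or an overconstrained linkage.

link 0 = ground. State L|J1|J2 = 1|0|0
+link1  2|0|0
C(1,0) f=2→J2  2|0|1
+link2  3|0|1
PS(0,2) f=2→J2  3|0|2
+link3  4|0|2
P(1,3) f=1→J1  4|1|2
R(2,1) f=1→J1  4|2|2
C(3,2) f=2→J2  4|2|3
M = 3(4−1)−2·2−3 = 9−4−3 = 2

M = 2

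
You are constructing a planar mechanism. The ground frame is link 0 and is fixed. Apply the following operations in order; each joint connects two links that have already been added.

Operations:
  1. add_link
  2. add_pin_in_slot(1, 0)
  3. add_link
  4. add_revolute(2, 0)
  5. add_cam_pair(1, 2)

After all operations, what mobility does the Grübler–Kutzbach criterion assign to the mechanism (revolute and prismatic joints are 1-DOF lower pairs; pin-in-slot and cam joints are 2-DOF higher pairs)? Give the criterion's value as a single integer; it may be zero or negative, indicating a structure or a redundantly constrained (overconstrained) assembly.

(L,J1,J2)=(1,0,0); link0 fixed
link1: (2,0,0)
PS 1-0 [J2]: (2,0,1)
link2: (3,0,1)
R 2-0 [J1]: (3,1,1)
C 1-2 [J2]: (3,1,2)
Grübler: 3·2 − 2·1 − 2 = 2

M = 2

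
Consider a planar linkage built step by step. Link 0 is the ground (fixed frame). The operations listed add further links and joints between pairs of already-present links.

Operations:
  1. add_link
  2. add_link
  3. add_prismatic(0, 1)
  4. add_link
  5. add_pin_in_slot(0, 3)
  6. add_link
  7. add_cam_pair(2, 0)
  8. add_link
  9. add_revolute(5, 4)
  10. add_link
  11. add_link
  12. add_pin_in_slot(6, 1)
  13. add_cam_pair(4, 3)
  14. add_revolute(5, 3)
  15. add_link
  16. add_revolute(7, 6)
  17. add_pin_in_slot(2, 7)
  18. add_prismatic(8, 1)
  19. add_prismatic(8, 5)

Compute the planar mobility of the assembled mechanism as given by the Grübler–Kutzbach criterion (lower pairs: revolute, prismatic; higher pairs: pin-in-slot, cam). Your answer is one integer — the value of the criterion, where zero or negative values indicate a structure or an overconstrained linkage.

[1;0;0] (link 0 is ground)
L+ [2;0;0]
L+ [3;0;0]
P(0,1)∈J1 [3;1;0]
L+ [4;1;0]
PS(0,3)∈J2 [4;1;1]
L+ [5;1;1]
C(2,0)∈J2 [5;1;2]
L+ [6;1;2]
R(5,4)∈J1 [6;2;2]
L+ [7;2;2]
L+ [8;2;2]
PS(6,1)∈J2 [8;2;3]
C(4,3)∈J2 [8;2;4]
R(5,3)∈J1 [8;3;4]
L+ [9;3;4]
R(7,6)∈J1 [9;4;4]
PS(2,7)∈J2 [9;4;5]
P(8,1)∈J1 [9;5;5]
P(8,5)∈J1 [9;6;5]
mobility = 24 − 12 − 5 = 7

M = 7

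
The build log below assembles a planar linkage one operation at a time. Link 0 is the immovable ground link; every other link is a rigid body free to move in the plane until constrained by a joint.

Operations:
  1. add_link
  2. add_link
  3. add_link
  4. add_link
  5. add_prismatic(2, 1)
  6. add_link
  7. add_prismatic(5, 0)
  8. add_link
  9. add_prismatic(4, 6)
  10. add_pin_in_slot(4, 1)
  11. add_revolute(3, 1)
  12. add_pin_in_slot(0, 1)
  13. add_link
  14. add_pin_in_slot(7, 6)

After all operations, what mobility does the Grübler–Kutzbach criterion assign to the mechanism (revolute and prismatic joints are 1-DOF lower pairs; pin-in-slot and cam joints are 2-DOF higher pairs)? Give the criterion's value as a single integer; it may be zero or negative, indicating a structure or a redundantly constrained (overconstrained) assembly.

M = 10

(L,J1,J2)=(1,0,0); link0 fixed
link1: (2,0,0)
link2: (3,0,0)
link3: (4,0,0)
link4: (5,0,0)
P 2-1 [J1]: (5,1,0)
link5: (6,1,0)
P 5-0 [J1]: (6,2,0)
link6: (7,2,0)
P 4-6 [J1]: (7,3,0)
PS 4-1 [J2]: (7,3,1)
R 3-1 [J1]: (7,4,1)
PS 0-1 [J2]: (7,4,2)
link7: (8,4,2)
PS 7-6 [J2]: (8,4,3)
Grübler: 3·7 − 2·4 − 3 = 10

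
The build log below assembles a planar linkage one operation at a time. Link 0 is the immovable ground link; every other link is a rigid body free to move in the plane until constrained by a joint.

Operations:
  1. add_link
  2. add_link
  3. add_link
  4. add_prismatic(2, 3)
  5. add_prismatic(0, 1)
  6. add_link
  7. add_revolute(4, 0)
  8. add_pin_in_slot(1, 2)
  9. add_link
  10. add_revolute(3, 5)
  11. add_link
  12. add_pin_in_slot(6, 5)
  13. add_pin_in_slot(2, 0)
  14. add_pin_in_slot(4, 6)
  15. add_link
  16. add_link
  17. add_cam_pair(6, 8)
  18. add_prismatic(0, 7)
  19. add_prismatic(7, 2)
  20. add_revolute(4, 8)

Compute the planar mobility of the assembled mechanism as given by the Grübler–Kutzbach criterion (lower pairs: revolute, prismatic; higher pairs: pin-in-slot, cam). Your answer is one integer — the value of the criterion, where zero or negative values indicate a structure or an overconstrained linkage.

link 0 = ground. State L|J1|J2 = 1|0|0
+link1  2|0|0
+link2  3|0|0
+link3  4|0|0
P(2,3) f=1→J1  4|1|0
P(0,1) f=1→J1  4|2|0
+link4  5|2|0
R(4,0) f=1→J1  5|3|0
PS(1,2) f=2→J2  5|3|1
+link5  6|3|1
R(3,5) f=1→J1  6|4|1
+link6  7|4|1
PS(6,5) f=2→J2  7|4|2
PS(2,0) f=2→J2  7|4|3
PS(4,6) f=2→J2  7|4|4
+link7  8|4|4
+link8  9|4|4
C(6,8) f=2→J2  9|4|5
P(0,7) f=1→J1  9|5|5
P(7,2) f=1→J1  9|6|5
R(4,8) f=1→J1  9|7|5
M = 3(9−1)−2·7−5 = 24−14−5 = 5

M = 5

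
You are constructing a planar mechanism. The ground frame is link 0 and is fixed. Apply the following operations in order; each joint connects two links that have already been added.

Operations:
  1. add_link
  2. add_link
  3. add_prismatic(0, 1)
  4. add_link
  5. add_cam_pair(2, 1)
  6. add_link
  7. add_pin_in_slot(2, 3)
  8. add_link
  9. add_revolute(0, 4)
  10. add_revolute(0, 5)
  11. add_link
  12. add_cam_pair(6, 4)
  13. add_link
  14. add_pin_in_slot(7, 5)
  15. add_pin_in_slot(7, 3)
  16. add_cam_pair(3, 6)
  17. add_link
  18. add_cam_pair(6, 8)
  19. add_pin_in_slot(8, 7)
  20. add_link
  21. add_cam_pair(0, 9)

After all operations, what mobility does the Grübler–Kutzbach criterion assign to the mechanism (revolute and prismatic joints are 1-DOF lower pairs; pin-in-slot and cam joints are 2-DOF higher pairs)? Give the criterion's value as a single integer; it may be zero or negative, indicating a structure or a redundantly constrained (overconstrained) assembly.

link 0 = ground. State L|J1|J2 = 1|0|0
+link1  2|0|0
+link2  3|0|0
P(0,1) f=1→J1  3|1|0
+link3  4|1|0
C(2,1) f=2→J2  4|1|1
+link4  5|1|1
PS(2,3) f=2→J2  5|1|2
+link5  6|1|2
R(0,4) f=1→J1  6|2|2
R(0,5) f=1→J1  6|3|2
+link6  7|3|2
C(6,4) f=2→J2  7|3|3
+link7  8|3|3
PS(7,5) f=2→J2  8|3|4
PS(7,3) f=2→J2  8|3|5
C(3,6) f=2→J2  8|3|6
+link8  9|3|6
C(6,8) f=2→J2  9|3|7
PS(8,7) f=2→J2  9|3|8
+link9  10|3|8
C(0,9) f=2→J2  10|3|9
M = 3(10−1)−2·3−9 = 27−6−9 = 12

M = 12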